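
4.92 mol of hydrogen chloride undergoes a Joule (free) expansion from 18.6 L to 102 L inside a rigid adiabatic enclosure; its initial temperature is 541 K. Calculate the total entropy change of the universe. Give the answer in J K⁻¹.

No heat is exchanged and no work is done, so the ideal-gas temperature stays constant.
Entropy is a state function; using a reversible isothermal path, ΔS_gas = nR ln(V₂/V₁) = 4.92 × 8.314 × ln(102/18.6) = 69.6 J/K.
The insulated surroundings exchange no heat, so ΔS_surr = 0 and ΔS_universe = ΔS_gas.

ΔS_universe = 69.6 J/K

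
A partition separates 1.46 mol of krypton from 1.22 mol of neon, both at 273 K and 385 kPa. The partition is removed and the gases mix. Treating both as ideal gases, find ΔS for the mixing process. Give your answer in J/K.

ΔS_mix = 15.4 J/K

Mole fractions: x_A = 1.46/2.68 = 0.545, x_B = 0.455.
ΔS_mix = −R(n_A ln x_A + n_B ln x_B) = −8.314 × (1.46 ln 0.545 + 1.22 ln 0.455) = 15.4 J/K.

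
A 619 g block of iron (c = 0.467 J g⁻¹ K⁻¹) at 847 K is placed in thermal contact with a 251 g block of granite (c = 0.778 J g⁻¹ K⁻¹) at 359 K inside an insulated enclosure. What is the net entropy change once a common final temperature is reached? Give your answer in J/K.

Energy balance: T_f = (m₁c₁T₁ + m₂c₂T₂)/(m₁c₁ + m₂c₂) = 650.25 K.
ΔS₁ = m₁c₁ ln(T_f/T₁) = 289.073 × ln(650.25/847) = -76.41 J/K.
ΔS₂ = m₂c₂ ln(T_f/T₂) = 195.278 × ln(650.25/359) = 116 J/K.
ΔS_total = -76.41 + 116 = 39.6 J/K.

ΔS_total = 39.6 J/K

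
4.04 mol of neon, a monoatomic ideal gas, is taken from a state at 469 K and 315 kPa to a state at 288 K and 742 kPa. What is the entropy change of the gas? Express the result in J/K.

ΔS = nC_p ln(T₂/T₁) − nR ln(P₂/P₁), with C_p = 5R/2 = 20.79 J mol⁻¹ K⁻¹ for a monoatomic ideal gas.
ΔS = 4.04 × [20.79 × ln(288/469) − 8.314 × ln(742/315)] = -69.7 J/K.

ΔS = -69.7 J/K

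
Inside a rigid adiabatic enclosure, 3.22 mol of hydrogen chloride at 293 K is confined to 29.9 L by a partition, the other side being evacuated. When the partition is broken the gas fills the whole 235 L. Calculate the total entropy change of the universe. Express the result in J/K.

ΔS_universe = 55.2 J/K

For an ideal gas in free expansion Q = 0 and W = 0, so T is unchanged.
Entropy is a state function; using a reversible isothermal path, ΔS_gas = nR ln(V₂/V₁) = 3.22 × 8.314 × ln(235/29.9) = 55.2 J/K.
The insulated surroundings exchange no heat, so ΔS_surr = 0 and ΔS_universe = ΔS_gas.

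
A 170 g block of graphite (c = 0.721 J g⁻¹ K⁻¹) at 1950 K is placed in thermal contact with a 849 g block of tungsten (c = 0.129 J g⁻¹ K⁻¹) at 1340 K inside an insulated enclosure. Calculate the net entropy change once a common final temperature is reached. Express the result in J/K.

ΔS_total = 4.02 J/K

Energy balance: T_f = (m₁c₁T₁ + m₂c₂T₂)/(m₁c₁ + m₂c₂) = 1662.1 K.
ΔS₁ = m₁c₁ ln(T_f/T₁) = 122.57 × ln(1662.1/1950) = -19.58 J/K.
ΔS₂ = m₂c₂ ln(T_f/T₂) = 109.521 × ln(1662.1/1340) = 23.6 J/K.
ΔS_total = -19.58 + 23.6 = 4.02 J/K.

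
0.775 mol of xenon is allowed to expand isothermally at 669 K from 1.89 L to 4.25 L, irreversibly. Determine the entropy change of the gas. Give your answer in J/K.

ΔS_gas = 5.22 J/K

Entropy is a state function, so ΔS_gas depends only on the end states.
For an isothermal ideal gas ΔS_gas = nR ln(V₂/V₁) = 0.775 × 8.314 × ln(4.25/1.89) = 5.22 J/K.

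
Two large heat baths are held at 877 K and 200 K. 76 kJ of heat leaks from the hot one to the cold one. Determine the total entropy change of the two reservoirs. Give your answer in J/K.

ΔS_hot = −Q/T_H = −76000/877 = -86.66 J/K and ΔS_cold = +Q/T_C = 76000/200 = 380 J/K.
ΔS_total = -86.66 + 380 = 293 J/K, positive as the second law requires.

ΔS_total = 293 J/K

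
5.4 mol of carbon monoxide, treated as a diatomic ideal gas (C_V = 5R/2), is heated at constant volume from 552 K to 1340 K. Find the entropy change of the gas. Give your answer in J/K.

ΔS = 99.5 J/K

At constant volume, ΔS = nC_V ln(T₂/T₁) with C_V = 5R/2 = 20.79 J mol⁻¹ K⁻¹.
ΔS = 5.4 × 20.79 × ln(1340/552) = 99.5 J/K.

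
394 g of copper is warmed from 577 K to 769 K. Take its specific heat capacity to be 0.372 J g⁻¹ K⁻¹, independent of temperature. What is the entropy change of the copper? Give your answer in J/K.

ΔS = 42.1 J/K

ΔS = ∫dQ_rev/T = m c ln(T₂/T₁) = 394 × 0.372 × ln(769/577) = 42.1 J/K.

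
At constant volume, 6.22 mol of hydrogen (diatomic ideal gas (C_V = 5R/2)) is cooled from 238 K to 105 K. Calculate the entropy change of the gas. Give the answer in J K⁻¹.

ΔS = -106 J/K

At constant volume, ΔS = nC_V ln(T₂/T₁) with C_V = 5R/2 = 20.79 J mol⁻¹ K⁻¹.
ΔS = 6.22 × 20.79 × ln(105/238) = -106 J/K.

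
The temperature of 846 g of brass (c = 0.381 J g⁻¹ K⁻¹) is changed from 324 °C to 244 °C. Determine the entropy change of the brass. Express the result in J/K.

In kelvin: T₁ = 597.15 K, T₂ = 517.15 K. ΔS = ∫dQ_rev/T = m c ln(T₂/T₁) = 846 × 0.381 × ln(517.15/597.15) = -46.4 J/K.

ΔS = -46.4 J/K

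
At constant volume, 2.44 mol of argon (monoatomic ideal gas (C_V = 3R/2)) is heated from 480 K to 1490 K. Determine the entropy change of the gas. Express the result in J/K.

ΔS = 34.5 J/K

At constant volume, ΔS = nC_V ln(T₂/T₁) with C_V = 3R/2 = 12.47 J mol⁻¹ K⁻¹.
ΔS = 2.44 × 12.47 × ln(1490/480) = 34.5 J/K.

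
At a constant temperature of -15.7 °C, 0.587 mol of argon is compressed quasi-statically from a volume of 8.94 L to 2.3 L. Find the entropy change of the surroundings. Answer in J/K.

For an isothermal ideal gas ΔS_gas = nR ln(V₂/V₁) = 0.587 × 8.314 × ln(2.3/8.94) = -6.63 J/K.
The process is reversible, so ΔS_surr = −ΔS_gas = 6.63 J/K and ΔS_universe = 0.

ΔS_surr = 6.63 J/K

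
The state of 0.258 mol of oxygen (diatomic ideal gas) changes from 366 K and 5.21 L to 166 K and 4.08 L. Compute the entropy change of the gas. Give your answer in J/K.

ΔS = -4.76 J/K

Entropy is a state function: ΔS = nC_V ln(T₂/T₁) + nR ln(V₂/V₁), with C_V = 5R/2 = 20.79 J mol⁻¹ K⁻¹ for a diatomic ideal gas.
ΔS = 0.258 × [20.79 × ln(166/366) + 8.314 × ln(4.08/5.21)] = -4.76 J/K.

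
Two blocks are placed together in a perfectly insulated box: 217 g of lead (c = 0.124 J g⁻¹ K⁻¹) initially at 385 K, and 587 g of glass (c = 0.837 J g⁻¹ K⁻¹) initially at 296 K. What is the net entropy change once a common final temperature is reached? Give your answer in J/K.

Energy balance: T_f = (m₁c₁T₁ + m₂c₂T₂)/(m₁c₁ + m₂c₂) = 300.62 K.
ΔS₁ = m₁c₁ ln(T_f/T₁) = 26.908 × ln(300.62/385) = -6.657 J/K.
ΔS₂ = m₂c₂ ln(T_f/T₂) = 491.319 × ln(300.62/296) = 7.611 J/K.
ΔS_total = -6.657 + 7.611 = 0.954 J/K.

ΔS_total = 0.954 J/K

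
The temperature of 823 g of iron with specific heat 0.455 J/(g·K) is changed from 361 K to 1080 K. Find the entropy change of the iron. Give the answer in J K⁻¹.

ΔS = ∫dQ_rev/T = m c ln(T₂/T₁) = 823 × 0.455 × ln(1080/361) = 410 J/K.

ΔS = 410 J/K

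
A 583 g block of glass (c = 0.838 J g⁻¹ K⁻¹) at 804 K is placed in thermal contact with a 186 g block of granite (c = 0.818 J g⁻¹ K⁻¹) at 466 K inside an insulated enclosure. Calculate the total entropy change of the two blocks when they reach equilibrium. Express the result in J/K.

ΔS_total = 15.6 J/K

Energy balance: T_f = (m₁c₁T₁ + m₂c₂T₂)/(m₁c₁ + m₂c₂) = 723.73 K.
ΔS₁ = m₁c₁ ln(T_f/T₁) = 488.554 × ln(723.73/804) = -51.38 J/K.
ΔS₂ = m₂c₂ ln(T_f/T₂) = 152.148 × ln(723.73/466) = 66.98 J/K.
ΔS_total = -51.38 + 66.98 = 15.6 J/K.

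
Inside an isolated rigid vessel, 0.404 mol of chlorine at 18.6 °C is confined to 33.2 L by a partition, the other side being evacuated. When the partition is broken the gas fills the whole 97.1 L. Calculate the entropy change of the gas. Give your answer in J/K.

ΔS_gas = 3.6 J/K

For an ideal gas in free expansion Q = 0 and W = 0, so T is unchanged.
Entropy is a state function; using a reversible isothermal path, ΔS_gas = nR ln(V₂/V₁) = 0.404 × 8.314 × ln(97.1/33.2) = 3.6 J/K.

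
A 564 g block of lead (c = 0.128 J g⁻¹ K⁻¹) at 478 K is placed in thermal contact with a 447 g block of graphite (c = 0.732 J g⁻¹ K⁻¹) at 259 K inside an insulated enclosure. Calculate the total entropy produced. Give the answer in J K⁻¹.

ΔS_total = 12.6 J/K

Energy balance: T_f = (m₁c₁T₁ + m₂c₂T₂)/(m₁c₁ + m₂c₂) = 298.58 K.
ΔS₁ = m₁c₁ ln(T_f/T₁) = 72.192 × ln(298.58/478) = -33.97 J/K.
ΔS₂ = m₂c₂ ln(T_f/T₂) = 327.204 × ln(298.58/259) = 46.54 J/K.
ΔS_total = -33.97 + 46.54 = 12.6 J/K.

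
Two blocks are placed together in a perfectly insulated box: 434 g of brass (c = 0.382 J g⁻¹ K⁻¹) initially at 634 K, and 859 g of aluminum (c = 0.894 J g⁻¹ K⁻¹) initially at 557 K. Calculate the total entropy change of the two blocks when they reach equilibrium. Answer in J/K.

Energy balance: T_f = (m₁c₁T₁ + m₂c₂T₂)/(m₁c₁ + m₂c₂) = 570.67 K.
ΔS₁ = m₁c₁ ln(T_f/T₁) = 165.788 × ln(570.67/634) = -17.447 J/K.
ΔS₂ = m₂c₂ ln(T_f/T₂) = 767.946 × ln(570.67/557) = 18.622 J/K.
ΔS_total = -17.447 + 18.622 = 1.18 J/K.

ΔS_total = 1.18 J/K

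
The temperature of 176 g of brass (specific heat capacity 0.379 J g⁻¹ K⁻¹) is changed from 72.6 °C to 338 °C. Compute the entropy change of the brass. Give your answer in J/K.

In kelvin: T₁ = 345.75 K, T₂ = 611.15 K. ΔS = ∫dQ_rev/T = m c ln(T₂/T₁) = 176 × 0.379 × ln(611.15/345.75) = 38 J/K.

ΔS = 38 J/K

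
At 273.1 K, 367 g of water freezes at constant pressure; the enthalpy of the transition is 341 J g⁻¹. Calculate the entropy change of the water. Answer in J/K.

ΔS = -458 J/K

Heat released by the substance: Q = −mL = −367 × 341 = −125147 J.
At constant T, ΔS = Q_rev/T = −125147 / 273.1 = -458 J/K.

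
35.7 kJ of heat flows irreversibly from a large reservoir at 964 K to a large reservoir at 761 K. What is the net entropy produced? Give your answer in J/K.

ΔS_total = 9.88 J/K

ΔS_hot = −Q/T_H = −35700/964 = -37.03 J/K and ΔS_cold = +Q/T_C = 35700/761 = 46.91 J/K.
ΔS_total = -37.03 + 46.91 = 9.88 J/K, positive as the second law requires.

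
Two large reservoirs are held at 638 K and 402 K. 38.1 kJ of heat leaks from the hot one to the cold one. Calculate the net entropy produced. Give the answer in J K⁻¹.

ΔS_hot = −Q/T_H = −38100/638 = -59.72 J/K and ΔS_cold = +Q/T_C = 38100/402 = 94.78 J/K.
ΔS_total = -59.72 + 94.78 = 35.1 J/K, positive as the second law requires.

ΔS_total = 35.1 J/K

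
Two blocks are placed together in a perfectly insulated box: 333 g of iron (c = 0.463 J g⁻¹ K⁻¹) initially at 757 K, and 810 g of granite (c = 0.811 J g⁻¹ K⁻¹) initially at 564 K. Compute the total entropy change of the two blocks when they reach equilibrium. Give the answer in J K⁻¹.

Energy balance: T_f = (m₁c₁T₁ + m₂c₂T₂)/(m₁c₁ + m₂c₂) = 600.69 K.
ΔS₁ = m₁c₁ ln(T_f/T₁) = 154.179 × ln(600.69/757) = -35.66 J/K.
ΔS₂ = m₂c₂ ln(T_f/T₂) = 656.91 × ln(600.69/564) = 41.4 J/K.
ΔS_total = -35.66 + 41.4 = 5.74 J/K.

ΔS_total = 5.74 J/K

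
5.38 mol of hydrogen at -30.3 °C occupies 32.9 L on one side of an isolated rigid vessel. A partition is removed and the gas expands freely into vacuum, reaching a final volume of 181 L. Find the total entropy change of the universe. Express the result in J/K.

ΔS_universe = 76.3 J/K

For an ideal gas in free expansion Q = 0 and W = 0, so T is unchanged.
Entropy is a state function; using a reversible isothermal path, ΔS_gas = nR ln(V₂/V₁) = 5.38 × 8.314 × ln(181/32.9) = 76.3 J/K.
The insulated surroundings exchange no heat, so ΔS_surr = 0 and ΔS_universe = ΔS_gas.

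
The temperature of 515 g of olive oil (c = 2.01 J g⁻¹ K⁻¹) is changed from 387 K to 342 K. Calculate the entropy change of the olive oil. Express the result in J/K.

ΔS = ∫dQ_rev/T = m c ln(T₂/T₁) = 515 × 2.01 × ln(342/387) = -128 J/K.

ΔS = -128 J/K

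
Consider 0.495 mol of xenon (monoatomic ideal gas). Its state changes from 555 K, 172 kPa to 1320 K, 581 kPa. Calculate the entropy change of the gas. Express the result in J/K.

ΔS = nC_p ln(T₂/T₁) − nR ln(P₂/P₁), with C_p = 5R/2 = 20.79 J mol⁻¹ K⁻¹ for a monoatomic ideal gas.
ΔS = 0.495 × [20.79 × ln(1320/555) − 8.314 × ln(581/172)] = 3.9 J/K.

ΔS = 3.9 J/K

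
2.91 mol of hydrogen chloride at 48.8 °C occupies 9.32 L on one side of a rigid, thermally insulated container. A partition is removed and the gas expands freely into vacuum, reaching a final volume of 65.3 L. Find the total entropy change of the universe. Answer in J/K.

No heat is exchanged and no work is done, so the ideal-gas temperature stays constant.
Entropy is a state function; using a reversible isothermal path, ΔS_gas = nR ln(V₂/V₁) = 2.91 × 8.314 × ln(65.3/9.32) = 47.1 J/K.
The insulated surroundings exchange no heat, so ΔS_surr = 0 and ΔS_universe = ΔS_gas.

ΔS_universe = 47.1 J/K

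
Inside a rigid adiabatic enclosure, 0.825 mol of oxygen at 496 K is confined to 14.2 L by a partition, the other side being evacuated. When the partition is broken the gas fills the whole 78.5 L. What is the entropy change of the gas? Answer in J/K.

For an ideal gas in free expansion Q = 0 and W = 0, so T is unchanged.
Entropy is a state function; using a reversible isothermal path, ΔS_gas = nR ln(V₂/V₁) = 0.825 × 8.314 × ln(78.5/14.2) = 11.7 J/K.

ΔS_gas = 11.7 J/K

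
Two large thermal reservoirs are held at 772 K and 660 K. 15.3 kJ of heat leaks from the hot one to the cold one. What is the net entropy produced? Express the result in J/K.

ΔS_total = 3.36 J/K

ΔS_hot = −Q/T_H = −15300/772 = -19.82 J/K and ΔS_cold = +Q/T_C = 15300/660 = 23.18 J/K.
ΔS_total = -19.82 + 23.18 = 3.36 J/K, positive as the second law requires.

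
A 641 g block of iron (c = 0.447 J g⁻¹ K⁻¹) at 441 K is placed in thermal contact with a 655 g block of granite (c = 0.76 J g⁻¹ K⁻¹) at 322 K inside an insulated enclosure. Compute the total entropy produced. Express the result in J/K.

ΔS_total = 9.22 J/K

Energy balance: T_f = (m₁c₁T₁ + m₂c₂T₂)/(m₁c₁ + m₂c₂) = 365.47 K.
ΔS₁ = m₁c₁ ln(T_f/T₁) = 286.527 × ln(365.47/441) = -53.825 J/K.
ΔS₂ = m₂c₂ ln(T_f/T₂) = 497.8 × ln(365.47/322) = 63.041 J/K.
ΔS_total = -53.825 + 63.041 = 9.22 J/K.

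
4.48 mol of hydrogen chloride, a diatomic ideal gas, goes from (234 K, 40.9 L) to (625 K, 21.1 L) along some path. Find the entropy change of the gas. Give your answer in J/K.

ΔS = 66.8 J/K

Entropy is a state function: ΔS = nC_V ln(T₂/T₁) + nR ln(V₂/V₁), with C_V = 5R/2 = 20.79 J mol⁻¹ K⁻¹ for a diatomic ideal gas.
ΔS = 4.48 × [20.79 × ln(625/234) + 8.314 × ln(21.1/40.9)] = 66.8 J/K.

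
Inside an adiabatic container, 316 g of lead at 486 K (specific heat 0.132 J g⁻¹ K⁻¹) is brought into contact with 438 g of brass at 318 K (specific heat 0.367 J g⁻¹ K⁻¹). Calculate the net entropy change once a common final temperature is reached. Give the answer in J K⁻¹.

Energy balance: T_f = (m₁c₁T₁ + m₂c₂T₂)/(m₁c₁ + m₂c₂) = 352.61 K.
ΔS₁ = m₁c₁ ln(T_f/T₁) = 41.712 × ln(352.61/486) = -13.38 J/K.
ΔS₂ = m₂c₂ ln(T_f/T₂) = 160.746 × ln(352.61/318) = 16.61 J/K.
ΔS_total = -13.38 + 16.61 = 3.23 J/K.

ΔS_total = 3.23 J/K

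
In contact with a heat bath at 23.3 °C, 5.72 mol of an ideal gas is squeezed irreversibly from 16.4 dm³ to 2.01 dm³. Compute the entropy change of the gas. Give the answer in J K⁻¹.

Entropy is a state function, so ΔS_gas depends only on the end states.
For an isothermal ideal gas ΔS_gas = nR ln(V₂/V₁) = 5.72 × 8.314 × ln(2.01/16.4) = -99.8 J/K.

ΔS_gas = -99.8 J/K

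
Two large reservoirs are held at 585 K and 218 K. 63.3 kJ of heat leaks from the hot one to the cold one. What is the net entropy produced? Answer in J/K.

ΔS_total = 182 J/K

ΔS_hot = −Q/T_H = −63300/585 = -108.2 J/K and ΔS_cold = +Q/T_C = 63300/218 = 290.4 J/K.
ΔS_total = -108.2 + 290.4 = 182 J/K, positive as the second law requires.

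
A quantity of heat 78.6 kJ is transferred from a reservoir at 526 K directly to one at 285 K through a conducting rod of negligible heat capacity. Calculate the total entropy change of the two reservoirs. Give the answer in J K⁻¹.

ΔS_hot = −Q/T_H = −78600/526 = -149.4 J/K and ΔS_cold = +Q/T_C = 78600/285 = 275.8 J/K.
ΔS_total = -149.4 + 275.8 = 126 J/K, positive as the second law requires.

ΔS_total = 126 J/K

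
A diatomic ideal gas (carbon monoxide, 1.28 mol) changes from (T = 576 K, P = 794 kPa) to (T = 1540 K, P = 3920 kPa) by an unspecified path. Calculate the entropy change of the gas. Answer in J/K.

ΔS = 19.6 J/K

ΔS = nC_p ln(T₂/T₁) − nR ln(P₂/P₁), with C_p = 7R/2 = 29.1 J mol⁻¹ K⁻¹ for a diatomic ideal gas.
ΔS = 1.28 × [29.1 × ln(1540/576) − 8.314 × ln(3920/794)] = 19.6 J/K.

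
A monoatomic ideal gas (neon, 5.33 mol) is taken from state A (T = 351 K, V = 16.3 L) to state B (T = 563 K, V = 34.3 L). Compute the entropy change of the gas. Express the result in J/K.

Entropy is a state function: ΔS = nC_V ln(T₂/T₁) + nR ln(V₂/V₁), with C_V = 3R/2 = 12.47 J mol⁻¹ K⁻¹ for a monoatomic ideal gas.
ΔS = 5.33 × [12.47 × ln(563/351) + 8.314 × ln(34.3/16.3)] = 64.4 J/K.

ΔS = 64.4 J/K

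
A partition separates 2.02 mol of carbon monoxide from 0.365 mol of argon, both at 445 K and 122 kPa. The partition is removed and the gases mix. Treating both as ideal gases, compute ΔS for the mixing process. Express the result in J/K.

Mole fractions: x_A = 2.02/2.38 = 0.847, x_B = 0.153.
ΔS_mix = −R(n_A ln x_A + n_B ln x_B) = −8.314 × (2.02 ln 0.847 + 0.365 ln 0.153) = 8.49 J/K.

ΔS_mix = 8.49 J/K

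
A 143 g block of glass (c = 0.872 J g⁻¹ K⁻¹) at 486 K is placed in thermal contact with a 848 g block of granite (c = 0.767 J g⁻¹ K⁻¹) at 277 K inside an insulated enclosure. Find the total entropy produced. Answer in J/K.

ΔS_total = 18.7 J/K

Energy balance: T_f = (m₁c₁T₁ + m₂c₂T₂)/(m₁c₁ + m₂c₂) = 310.62 K.
ΔS₁ = m₁c₁ ln(T_f/T₁) = 124.696 × ln(310.62/486) = -55.82 J/K.
ΔS₂ = m₂c₂ ln(T_f/T₂) = 650.416 × ln(310.62/277) = 74.51 J/K.
ΔS_total = -55.82 + 74.51 = 18.7 J/K.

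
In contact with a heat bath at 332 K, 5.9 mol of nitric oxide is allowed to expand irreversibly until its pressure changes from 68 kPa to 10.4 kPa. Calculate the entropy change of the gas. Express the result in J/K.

Entropy is a state function, so ΔS_gas depends only on the end states.
For an isothermal ideal gas ΔS_gas = nR ln(P₁/P₂) = 5.9 × 8.314 × ln(68/10.4) = 92.1 J/K.

ΔS_gas = 92.1 J/K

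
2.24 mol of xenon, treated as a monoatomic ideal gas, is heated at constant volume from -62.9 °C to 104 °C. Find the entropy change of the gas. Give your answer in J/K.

In kelvin: T₁ = 210.25 K, T₂ = 377.15 K. At constant volume, ΔS = nC_V ln(T₂/T₁) with C_V = 3R/2 = 12.47 J mol⁻¹ K⁻¹.
ΔS = 2.24 × 12.47 × ln(377.15/210.25) = 16.3 J/K.

ΔS = 16.3 J/K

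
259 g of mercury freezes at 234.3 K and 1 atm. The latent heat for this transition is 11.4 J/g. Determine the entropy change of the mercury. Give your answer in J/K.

Heat released by the substance: Q = −mL = −259 × 11.4 = −2952.6 J.
At constant T, ΔS = Q_rev/T = −2952.6 / 234.3 = -12.6 J/K.

ΔS = -12.6 J/K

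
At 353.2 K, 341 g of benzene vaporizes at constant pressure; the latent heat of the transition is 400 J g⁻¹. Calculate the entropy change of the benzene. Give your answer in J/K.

ΔS = 386 J/K

Heat absorbed by the substance: Q = mL = 341 × 400 = 136400 J.
At constant T, ΔS = Q_rev/T = 136400 / 353.2 = 386 J/K.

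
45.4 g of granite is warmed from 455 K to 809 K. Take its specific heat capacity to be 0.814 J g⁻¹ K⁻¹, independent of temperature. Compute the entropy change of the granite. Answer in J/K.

ΔS = 21.3 J/K

ΔS = ∫dQ_rev/T = m c ln(T₂/T₁) = 45.4 × 0.814 × ln(809/455) = 21.3 J/K.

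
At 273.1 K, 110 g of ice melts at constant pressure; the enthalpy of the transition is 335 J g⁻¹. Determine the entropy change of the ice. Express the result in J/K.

Heat absorbed by the substance: Q = mL = 110 × 335 = 36850 J.
At constant T, ΔS = Q_rev/T = 36850 / 273.1 = 135 J/K.

ΔS = 135 J/K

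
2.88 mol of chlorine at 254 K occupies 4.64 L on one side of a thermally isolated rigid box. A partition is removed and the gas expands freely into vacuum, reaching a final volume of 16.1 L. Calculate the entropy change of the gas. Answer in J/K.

No heat is exchanged and no work is done, so the ideal-gas temperature stays constant.
Entropy is a state function; using a reversible isothermal path, ΔS_gas = nR ln(V₂/V₁) = 2.88 × 8.314 × ln(16.1/4.64) = 29.8 J/K.

ΔS_gas = 29.8 J/K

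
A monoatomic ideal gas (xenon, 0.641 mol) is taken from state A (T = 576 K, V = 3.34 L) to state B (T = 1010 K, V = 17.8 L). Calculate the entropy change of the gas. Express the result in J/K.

ΔS = 13.4 J/K

Entropy is a state function: ΔS = nC_V ln(T₂/T₁) + nR ln(V₂/V₁), with C_V = 3R/2 = 12.47 J mol⁻¹ K⁻¹ for a monoatomic ideal gas.
ΔS = 0.641 × [12.47 × ln(1010/576) + 8.314 × ln(17.8/3.34)] = 13.4 J/K.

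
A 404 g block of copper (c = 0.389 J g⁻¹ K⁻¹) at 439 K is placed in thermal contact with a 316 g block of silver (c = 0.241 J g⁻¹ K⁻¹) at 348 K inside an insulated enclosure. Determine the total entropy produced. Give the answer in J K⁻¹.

Energy balance: T_f = (m₁c₁T₁ + m₂c₂T₂)/(m₁c₁ + m₂c₂) = 409.3 K.
ΔS₁ = m₁c₁ ln(T_f/T₁) = 157.156 × ln(409.3/439) = -11.01 J/K.
ΔS₂ = m₂c₂ ln(T_f/T₂) = 76.156 × ln(409.3/348) = 12.36 J/K.
ΔS_total = -11.01 + 12.36 = 1.35 J/K.

ΔS_total = 1.35 J/K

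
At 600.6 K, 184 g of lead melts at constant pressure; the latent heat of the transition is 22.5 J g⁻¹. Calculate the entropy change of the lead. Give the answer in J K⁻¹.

Heat absorbed by the substance: Q = mL = 184 × 22.5 = 4140 J.
At constant T, ΔS = Q_rev/T = 4140 / 600.6 = 6.89 J/K.

ΔS = 6.89 J/K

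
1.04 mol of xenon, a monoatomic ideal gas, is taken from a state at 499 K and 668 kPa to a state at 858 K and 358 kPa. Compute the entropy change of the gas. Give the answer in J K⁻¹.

ΔS = 17.1 J/K

ΔS = nC_p ln(T₂/T₁) − nR ln(P₂/P₁), with C_p = 5R/2 = 20.79 J mol⁻¹ K⁻¹ for a monoatomic ideal gas.
ΔS = 1.04 × [20.79 × ln(858/499) − 8.314 × ln(358/668)] = 17.1 J/K.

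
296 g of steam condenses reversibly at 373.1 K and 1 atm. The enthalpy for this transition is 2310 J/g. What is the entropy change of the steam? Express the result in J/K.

Heat released by the substance: Q = −mL = −296 × 2310 = −683760 J.
At constant T, ΔS = Q_rev/T = −683760 / 373.1 = -1830 J/K.

ΔS = -1830 J/K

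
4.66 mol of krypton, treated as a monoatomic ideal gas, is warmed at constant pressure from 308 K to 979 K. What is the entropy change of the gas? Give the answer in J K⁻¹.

ΔS = 112 J/K

At constant pressure, ΔS = nC_p ln(T₂/T₁) with C_p = 5R/2 = 20.79 J mol⁻¹ K⁻¹.
ΔS = 4.66 × 20.79 × ln(979/308) = 112 J/K.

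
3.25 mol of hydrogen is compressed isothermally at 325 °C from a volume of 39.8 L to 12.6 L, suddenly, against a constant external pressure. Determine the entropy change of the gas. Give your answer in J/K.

ΔS_gas = -31.1 J/K

Entropy is a state function, so ΔS_gas depends only on the end states.
For an isothermal ideal gas ΔS_gas = nR ln(V₂/V₁) = 3.25 × 8.314 × ln(12.6/39.8) = -31.1 J/K.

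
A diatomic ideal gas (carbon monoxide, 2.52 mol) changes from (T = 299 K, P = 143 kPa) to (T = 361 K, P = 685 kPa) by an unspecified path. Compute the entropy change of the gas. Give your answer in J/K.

ΔS = nC_p ln(T₂/T₁) − nR ln(P₂/P₁), with C_p = 7R/2 = 29.1 J mol⁻¹ K⁻¹ for a diatomic ideal gas.
ΔS = 2.52 × [29.1 × ln(361/299) − 8.314 × ln(685/143)] = -19 J/K.

ΔS = -19 J/K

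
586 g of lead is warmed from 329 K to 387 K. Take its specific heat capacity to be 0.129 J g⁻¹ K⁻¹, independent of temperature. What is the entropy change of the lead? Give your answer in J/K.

ΔS = 12.3 J/K

ΔS = ∫dQ_rev/T = m c ln(T₂/T₁) = 586 × 0.129 × ln(387/329) = 12.3 J/K.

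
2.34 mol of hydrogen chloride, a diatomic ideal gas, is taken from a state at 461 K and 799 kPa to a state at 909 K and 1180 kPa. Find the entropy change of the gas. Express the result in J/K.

ΔS = nC_p ln(T₂/T₁) − nR ln(P₂/P₁), with C_p = 7R/2 = 29.1 J mol⁻¹ K⁻¹ for a diatomic ideal gas.
ΔS = 2.34 × [29.1 × ln(909/461) − 8.314 × ln(1180/799)] = 38.6 J/K.

ΔS = 38.6 J/K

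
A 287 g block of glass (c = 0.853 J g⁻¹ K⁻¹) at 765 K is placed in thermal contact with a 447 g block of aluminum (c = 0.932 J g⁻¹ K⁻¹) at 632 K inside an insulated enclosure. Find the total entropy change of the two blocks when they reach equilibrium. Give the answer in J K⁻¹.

ΔS_total = 2.86 J/K

Energy balance: T_f = (m₁c₁T₁ + m₂c₂T₂)/(m₁c₁ + m₂c₂) = 681.23 K.
ΔS₁ = m₁c₁ ln(T_f/T₁) = 244.811 × ln(681.23/765) = -28.39 J/K.
ΔS₂ = m₂c₂ ln(T_f/T₂) = 416.604 × ln(681.23/632) = 31.25 J/K.
ΔS_total = -28.39 + 31.25 = 2.86 J/K.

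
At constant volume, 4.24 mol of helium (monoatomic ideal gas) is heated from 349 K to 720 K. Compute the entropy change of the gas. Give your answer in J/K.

ΔS = 38.3 J/K

At constant volume, ΔS = nC_V ln(T₂/T₁) with C_V = 3R/2 = 12.47 J mol⁻¹ K⁻¹.
ΔS = 4.24 × 12.47 × ln(720/349) = 38.3 J/K.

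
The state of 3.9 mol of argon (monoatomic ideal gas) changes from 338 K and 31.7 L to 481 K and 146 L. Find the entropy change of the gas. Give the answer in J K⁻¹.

Entropy is a state function: ΔS = nC_V ln(T₂/T₁) + nR ln(V₂/V₁), with C_V = 3R/2 = 12.47 J mol⁻¹ K⁻¹ for a monoatomic ideal gas.
ΔS = 3.9 × [12.47 × ln(481/338) + 8.314 × ln(146/31.7)] = 66.7 J/K.

ΔS = 66.7 J/K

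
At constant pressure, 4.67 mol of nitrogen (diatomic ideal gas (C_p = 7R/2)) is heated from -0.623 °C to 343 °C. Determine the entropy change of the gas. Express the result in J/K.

ΔS = 111 J/K

In kelvin: T₁ = 272.527 K, T₂ = 616.15 K. At constant pressure, ΔS = nC_p ln(T₂/T₁) with C_p = 7R/2 = 29.1 J mol⁻¹ K⁻¹.
ΔS = 4.67 × 29.1 × ln(616.15/272.527) = 111 J/K.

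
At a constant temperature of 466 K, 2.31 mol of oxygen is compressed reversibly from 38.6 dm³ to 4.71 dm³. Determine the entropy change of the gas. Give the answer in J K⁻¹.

For an isothermal ideal gas ΔS_gas = nR ln(V₂/V₁) = 2.31 × 8.314 × ln(4.71/38.6) = -40.4 J/K.

ΔS_gas = -40.4 J/K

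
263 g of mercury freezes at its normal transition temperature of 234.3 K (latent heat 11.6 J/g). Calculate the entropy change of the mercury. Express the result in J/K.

Heat released by the substance: Q = −mL = −263 × 11.6 = −3050.8 J.
At constant T, ΔS = Q_rev/T = −3050.8 / 234.3 = -13 J/K.

ΔS = -13 J/K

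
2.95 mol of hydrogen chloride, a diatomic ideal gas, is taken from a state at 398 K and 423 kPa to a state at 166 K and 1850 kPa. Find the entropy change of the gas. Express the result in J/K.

ΔS = nC_p ln(T₂/T₁) − nR ln(P₂/P₁), with C_p = 7R/2 = 29.1 J mol⁻¹ K⁻¹ for a diatomic ideal gas.
ΔS = 2.95 × [29.1 × ln(166/398) − 8.314 × ln(1850/423)] = -111 J/K.

ΔS = -111 J/K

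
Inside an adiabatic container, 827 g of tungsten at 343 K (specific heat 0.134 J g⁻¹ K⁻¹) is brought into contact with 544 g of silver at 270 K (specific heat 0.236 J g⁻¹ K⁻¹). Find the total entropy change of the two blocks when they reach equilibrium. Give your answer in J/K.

ΔS_total = 1.71 J/K

Energy balance: T_f = (m₁c₁T₁ + m₂c₂T₂)/(m₁c₁ + m₂c₂) = 303.82 K.
ΔS₁ = m₁c₁ ln(T_f/T₁) = 110.818 × ln(303.82/343) = -13.44 J/K.
ΔS₂ = m₂c₂ ln(T_f/T₂) = 128.384 × ln(303.82/270) = 15.15 J/K.
ΔS_total = -13.44 + 15.15 = 1.71 J/K.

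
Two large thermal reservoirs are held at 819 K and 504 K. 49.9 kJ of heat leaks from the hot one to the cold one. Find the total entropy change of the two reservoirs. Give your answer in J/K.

ΔS_total = 38.1 J/K

ΔS_hot = −Q/T_H = −49900/819 = -60.93 J/K and ΔS_cold = +Q/T_C = 49900/504 = 99.01 J/K.
ΔS_total = -60.93 + 99.01 = 38.1 J/K, positive as the second law requires.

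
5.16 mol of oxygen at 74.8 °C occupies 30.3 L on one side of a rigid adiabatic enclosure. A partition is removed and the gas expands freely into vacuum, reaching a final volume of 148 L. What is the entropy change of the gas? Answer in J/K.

ΔS_gas = 68 J/K

No heat is exchanged and no work is done, so the ideal-gas temperature stays constant.
Entropy is a state function; using a reversible isothermal path, ΔS_gas = nR ln(V₂/V₁) = 5.16 × 8.314 × ln(148/30.3) = 68 J/K.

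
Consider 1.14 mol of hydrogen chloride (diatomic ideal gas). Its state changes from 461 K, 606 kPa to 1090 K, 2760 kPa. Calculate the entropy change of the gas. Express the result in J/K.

ΔS = nC_p ln(T₂/T₁) − nR ln(P₂/P₁), with C_p = 7R/2 = 29.1 J mol⁻¹ K⁻¹ for a diatomic ideal gas.
ΔS = 1.14 × [29.1 × ln(1090/461) − 8.314 × ln(2760/606)] = 14.2 J/K.

ΔS = 14.2 J/K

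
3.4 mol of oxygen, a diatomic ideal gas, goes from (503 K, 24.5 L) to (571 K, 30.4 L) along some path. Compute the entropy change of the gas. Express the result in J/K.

Entropy is a state function: ΔS = nC_V ln(T₂/T₁) + nR ln(V₂/V₁), with C_V = 5R/2 = 20.79 J mol⁻¹ K⁻¹ for a diatomic ideal gas.
ΔS = 3.4 × [20.79 × ln(571/503) + 8.314 × ln(30.4/24.5)] = 15.1 J/K.

ΔS = 15.1 J/K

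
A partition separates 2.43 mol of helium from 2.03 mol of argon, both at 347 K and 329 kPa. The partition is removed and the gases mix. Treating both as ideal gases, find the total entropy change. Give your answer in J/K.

ΔS_mix = 25.6 J/K

Mole fractions: x_A = 2.43/4.46 = 0.545, x_B = 0.455.
ΔS_mix = −R(n_A ln x_A + n_B ln x_B) = −8.314 × (2.43 ln 0.545 + 2.03 ln 0.455) = 25.6 J/K.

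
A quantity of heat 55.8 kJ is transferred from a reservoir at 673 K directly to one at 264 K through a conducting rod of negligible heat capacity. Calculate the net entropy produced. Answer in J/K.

ΔS_hot = −Q/T_H = −55800/673 = -82.91 J/K and ΔS_cold = +Q/T_C = 55800/264 = 211.4 J/K.
ΔS_total = -82.91 + 211.4 = 128 J/K, positive as the second law requires.

ΔS_total = 128 J/K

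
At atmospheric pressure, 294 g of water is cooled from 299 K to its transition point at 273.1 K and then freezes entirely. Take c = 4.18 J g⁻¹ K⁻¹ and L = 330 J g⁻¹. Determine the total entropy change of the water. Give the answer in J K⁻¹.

Cooling step: ΔS₁ = m c ln(T_tr/T_i) = 294 × 4.18 × ln(273.1/299) = -111.3 J/K.
Phase change: ΔS₂ = −mL/T_tr = −294 × 330 / 273.1 = -355.3 J/K.
ΔS_total = (-111.3) + (-355.3) = -467 J/K.

ΔS = -467 J/K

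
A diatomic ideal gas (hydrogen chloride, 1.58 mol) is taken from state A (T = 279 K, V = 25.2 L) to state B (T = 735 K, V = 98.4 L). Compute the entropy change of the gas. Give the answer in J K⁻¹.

Entropy is a state function: ΔS = nC_V ln(T₂/T₁) + nR ln(V₂/V₁), with C_V = 5R/2 = 20.79 J mol⁻¹ K⁻¹ for a diatomic ideal gas.
ΔS = 1.58 × [20.79 × ln(735/279) + 8.314 × ln(98.4/25.2)] = 49.7 J/K.

ΔS = 49.7 J/K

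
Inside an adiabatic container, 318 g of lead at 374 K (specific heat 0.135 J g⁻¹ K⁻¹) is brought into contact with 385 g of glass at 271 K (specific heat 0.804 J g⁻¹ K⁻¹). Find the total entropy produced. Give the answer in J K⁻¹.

ΔS_total = 2.12 J/K

Energy balance: T_f = (m₁c₁T₁ + m₂c₂T₂)/(m₁c₁ + m₂c₂) = 283.55 K.
ΔS₁ = m₁c₁ ln(T_f/T₁) = 42.93 × ln(283.55/374) = -11.89 J/K.
ΔS₂ = m₂c₂ ln(T_f/T₂) = 309.54 × ln(283.55/271) = 14.01 J/K.
ΔS_total = -11.89 + 14.01 = 2.12 J/K.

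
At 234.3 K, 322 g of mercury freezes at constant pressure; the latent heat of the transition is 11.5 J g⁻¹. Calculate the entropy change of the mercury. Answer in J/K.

ΔS = -15.8 J/K

Heat released by the substance: Q = −mL = −322 × 11.5 = −3703 J.
At constant T, ΔS = Q_rev/T = −3703 / 234.3 = -15.8 J/K.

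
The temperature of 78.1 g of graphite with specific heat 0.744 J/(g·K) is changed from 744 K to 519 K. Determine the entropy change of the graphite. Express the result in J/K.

ΔS = ∫dQ_rev/T = m c ln(T₂/T₁) = 78.1 × 0.744 × ln(519/744) = -20.9 J/K.

ΔS = -20.9 J/K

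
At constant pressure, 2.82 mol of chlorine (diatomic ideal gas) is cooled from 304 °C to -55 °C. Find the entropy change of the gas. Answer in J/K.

In kelvin: T₁ = 577.15 K, T₂ = 218.15 K. At constant pressure, ΔS = nC_p ln(T₂/T₁) with C_p = 7R/2 = 29.1 J mol⁻¹ K⁻¹.
ΔS = 2.82 × 29.1 × ln(218.15/577.15) = -79.8 J/K.

ΔS = -79.8 J/K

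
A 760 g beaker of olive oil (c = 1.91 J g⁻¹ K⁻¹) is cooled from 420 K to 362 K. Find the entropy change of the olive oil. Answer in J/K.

ΔS = ∫dQ_rev/T = m c ln(T₂/T₁) = 760 × 1.91 × ln(362/420) = -216 J/K.

ΔS = -216 J/K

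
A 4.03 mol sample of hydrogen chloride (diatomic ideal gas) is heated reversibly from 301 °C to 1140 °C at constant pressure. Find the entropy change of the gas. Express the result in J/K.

In kelvin: T₁ = 574.15 K, T₂ = 1413.15 K. At constant pressure, ΔS = nC_p ln(T₂/T₁) with C_p = 7R/2 = 29.1 J mol⁻¹ K⁻¹.
ΔS = 4.03 × 29.1 × ln(1413.15/574.15) = 106 J/K.

ΔS = 106 J/K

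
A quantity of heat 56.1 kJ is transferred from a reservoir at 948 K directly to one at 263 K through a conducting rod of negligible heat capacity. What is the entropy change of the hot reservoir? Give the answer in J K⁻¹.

ΔS_hot = -59.2 J/K

The hot reservoir loses heat Q, so ΔS_hot = −Q/T_H = −56100/948 = -59.2 J/K.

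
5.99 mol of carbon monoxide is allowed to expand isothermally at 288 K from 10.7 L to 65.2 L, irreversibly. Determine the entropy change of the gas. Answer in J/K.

ΔS_gas = 90 J/K

Entropy is a state function, so ΔS_gas depends only on the end states.
For an isothermal ideal gas ΔS_gas = nR ln(V₂/V₁) = 5.99 × 8.314 × ln(65.2/10.7) = 90 J/K.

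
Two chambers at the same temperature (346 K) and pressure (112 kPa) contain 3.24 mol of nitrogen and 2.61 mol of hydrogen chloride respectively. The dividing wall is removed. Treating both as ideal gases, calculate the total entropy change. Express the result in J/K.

Mole fractions: x_A = 3.24/5.85 = 0.554, x_B = 0.446.
ΔS_mix = −R(n_A ln x_A + n_B ln x_B) = −8.314 × (3.24 ln 0.554 + 2.61 ln 0.446) = 33.4 J/K.

ΔS_mix = 33.4 J/K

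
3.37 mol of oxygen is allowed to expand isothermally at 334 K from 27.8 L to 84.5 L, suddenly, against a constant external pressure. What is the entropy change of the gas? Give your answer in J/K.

ΔS_gas = 31.1 J/K

Entropy is a state function, so ΔS_gas depends only on the end states.
For an isothermal ideal gas ΔS_gas = nR ln(V₂/V₁) = 3.37 × 8.314 × ln(84.5/27.8) = 31.1 J/K.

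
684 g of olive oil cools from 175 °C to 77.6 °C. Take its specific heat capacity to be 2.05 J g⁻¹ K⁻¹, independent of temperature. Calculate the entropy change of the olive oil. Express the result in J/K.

In kelvin: T₁ = 448.15 K, T₂ = 350.75 K. ΔS = ∫dQ_rev/T = m c ln(T₂/T₁) = 684 × 2.05 × ln(350.75/448.15) = -344 J/K.

ΔS = -344 J/K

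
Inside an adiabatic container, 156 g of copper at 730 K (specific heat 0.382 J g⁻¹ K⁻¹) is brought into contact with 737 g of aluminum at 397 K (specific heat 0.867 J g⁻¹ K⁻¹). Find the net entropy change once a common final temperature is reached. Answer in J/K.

ΔS_total = 12 J/K

Energy balance: T_f = (m₁c₁T₁ + m₂c₂T₂)/(m₁c₁ + m₂c₂) = 425.41 K.
ΔS₁ = m₁c₁ ln(T_f/T₁) = 59.592 × ln(425.41/730) = -32.18 J/K.
ΔS₂ = m₂c₂ ln(T_f/T₂) = 638.979 × ln(425.41/397) = 44.16 J/K.
ΔS_total = -32.18 + 44.16 = 12 J/K.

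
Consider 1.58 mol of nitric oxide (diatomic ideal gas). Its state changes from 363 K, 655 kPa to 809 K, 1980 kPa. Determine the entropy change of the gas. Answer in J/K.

ΔS = 22.3 J/K

ΔS = nC_p ln(T₂/T₁) − nR ln(P₂/P₁), with C_p = 7R/2 = 29.1 J mol⁻¹ K⁻¹ for a diatomic ideal gas.
ΔS = 1.58 × [29.1 × ln(809/363) − 8.314 × ln(1980/655)] = 22.3 J/K.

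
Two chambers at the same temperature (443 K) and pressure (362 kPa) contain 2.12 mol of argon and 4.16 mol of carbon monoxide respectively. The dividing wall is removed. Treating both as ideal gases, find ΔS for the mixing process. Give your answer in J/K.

Mole fractions: x_A = 2.12/6.28 = 0.338, x_B = 0.662.
ΔS_mix = −R(n_A ln x_A + n_B ln x_B) = −8.314 × (2.12 ln 0.338 + 4.16 ln 0.662) = 33.4 J/K.

ΔS_mix = 33.4 J/K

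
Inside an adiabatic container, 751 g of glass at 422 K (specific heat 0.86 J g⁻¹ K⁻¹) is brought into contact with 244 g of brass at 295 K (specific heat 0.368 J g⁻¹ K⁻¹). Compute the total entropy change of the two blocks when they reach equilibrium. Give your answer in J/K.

Energy balance: T_f = (m₁c₁T₁ + m₂c₂T₂)/(m₁c₁ + m₂c₂) = 406.5 K.
ΔS₁ = m₁c₁ ln(T_f/T₁) = 645.86 × ln(406.5/422) = -24.17 J/K.
ΔS₂ = m₂c₂ ln(T_f/T₂) = 89.792 × ln(406.5/295) = 28.79 J/K.
ΔS_total = -24.17 + 28.79 = 4.62 J/K.

ΔS_total = 4.62 J/K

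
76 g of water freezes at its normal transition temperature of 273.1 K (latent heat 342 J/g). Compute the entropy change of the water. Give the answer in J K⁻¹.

Heat released by the substance: Q = −mL = −76 × 342 = −25992 J.
At constant T, ΔS = Q_rev/T = −25992 / 273.1 = -95.2 J/K.

ΔS = -95.2 J/K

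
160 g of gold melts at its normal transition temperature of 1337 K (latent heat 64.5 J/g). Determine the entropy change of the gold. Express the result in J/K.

ΔS = 7.72 J/K

Heat absorbed by the substance: Q = mL = 160 × 64.5 = 10320 J.
At constant T, ΔS = Q_rev/T = 10320 / 1337 = 7.72 J/K.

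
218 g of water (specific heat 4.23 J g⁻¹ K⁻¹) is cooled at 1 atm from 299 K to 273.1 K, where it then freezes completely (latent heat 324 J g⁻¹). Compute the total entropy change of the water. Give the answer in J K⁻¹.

ΔS = -342 J/K

Cooling step: ΔS₁ = m c ln(T_tr/T_i) = 218 × 4.23 × ln(273.1/299) = -83.55 J/K.
Phase change: ΔS₂ = −mL/T_tr = −218 × 324 / 273.1 = -258.6 J/K.
ΔS_total = (-83.55) + (-258.6) = -342 J/K.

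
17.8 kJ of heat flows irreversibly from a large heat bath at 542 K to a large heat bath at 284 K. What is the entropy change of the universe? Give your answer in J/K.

ΔS_total = 29.8 J/K

ΔS_hot = −Q/T_H = −17800/542 = -32.84 J/K and ΔS_cold = +Q/T_C = 17800/284 = 62.68 J/K.
ΔS_total = -32.84 + 62.68 = 29.8 J/K, positive as the second law requires.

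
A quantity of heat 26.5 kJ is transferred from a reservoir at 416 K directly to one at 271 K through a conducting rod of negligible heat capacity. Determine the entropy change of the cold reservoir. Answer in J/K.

ΔS_cold = 97.8 J/K

The cold reservoir gains heat Q, so ΔS_cold = +Q/T_C = 26500/271 = 97.8 J/K.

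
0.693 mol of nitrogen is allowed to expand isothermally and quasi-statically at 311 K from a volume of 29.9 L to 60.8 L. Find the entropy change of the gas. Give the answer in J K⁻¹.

ΔS_gas = 4.09 J/K

For an isothermal ideal gas ΔS_gas = nR ln(V₂/V₁) = 0.693 × 8.314 × ln(60.8/29.9) = 4.09 J/K.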